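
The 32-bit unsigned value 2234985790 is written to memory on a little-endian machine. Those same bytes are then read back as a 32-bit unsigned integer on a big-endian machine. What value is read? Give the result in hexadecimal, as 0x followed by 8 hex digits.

2234985790 in 32-bit hexadecimal is 0x85372D3E.
Stored little-endian, the bytes at ascending addresses are 3E 2D 37 85.
Read back as big-endian, the last byte is least significant, giving 0x3E2D3785.

0x3E2D3785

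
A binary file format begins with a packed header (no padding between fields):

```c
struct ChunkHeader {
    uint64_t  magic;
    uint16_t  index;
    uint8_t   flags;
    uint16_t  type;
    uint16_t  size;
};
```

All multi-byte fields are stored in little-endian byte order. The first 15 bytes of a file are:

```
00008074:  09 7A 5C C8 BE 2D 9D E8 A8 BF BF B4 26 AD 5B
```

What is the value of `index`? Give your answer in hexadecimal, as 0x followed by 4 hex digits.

0xBFA8

`index` follows `magic` (8 bytes), so it starts at byte offset 8 and occupies 2 bytes.
Bytes at offsets 8..9: A8 BF.
Little-endian stores the least-significant byte at the lowest address.
Reassemble most-significant byte first: BF A8 → 0xBFA8.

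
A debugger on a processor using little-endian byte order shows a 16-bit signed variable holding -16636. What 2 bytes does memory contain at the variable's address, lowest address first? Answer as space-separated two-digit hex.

04 BF

Two's complement of -16636 in 16 bits: 16636 = 0x40FC; invert → 0xBF03; add 1 → 0xBF04.
Split into bytes (most-significant first): BF 04.
Little-endian stores the least-significant byte at the lowest address.
So at ascending addresses the bytes are 04 BF.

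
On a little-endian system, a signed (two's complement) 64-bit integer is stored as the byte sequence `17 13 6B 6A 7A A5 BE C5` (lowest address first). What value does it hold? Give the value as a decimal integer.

Little-endian: lowest address holds the least-significant byte.
Reassemble most-significant byte first: C5 BE A5 7A 6A 6B 13 17 → 0xC5BEA57A6A6B1317.
Top bit is set, so as a signed 64-bit value this is 0xC5BEA57A6A6B1317 − 2^64 = -4197735857472728297.

-4197735857472728297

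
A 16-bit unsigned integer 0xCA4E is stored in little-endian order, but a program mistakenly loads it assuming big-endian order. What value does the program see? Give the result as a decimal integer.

Stored little-endian, the bytes at ascending addresses are 4E CA.
Read back as big-endian, the last byte is least significant, giving 0x4ECA.
0x4ECA = 20170.

20170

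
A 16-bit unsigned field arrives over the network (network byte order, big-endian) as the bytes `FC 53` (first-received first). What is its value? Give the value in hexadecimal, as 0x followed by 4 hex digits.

Big-endian stores the most-significant byte at the lowest address.
The bytes are already most-significant first: 0xFC53.

0xFC53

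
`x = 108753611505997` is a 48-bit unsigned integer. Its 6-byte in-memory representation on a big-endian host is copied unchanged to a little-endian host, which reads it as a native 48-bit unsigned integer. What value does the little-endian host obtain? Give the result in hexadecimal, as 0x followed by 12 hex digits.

108753611505997 in 48-bit hexadecimal is 0x62E92C61C14D.
Stored big-endian, the bytes at ascending addresses are 62 E9 2C 61 C1 4D.
Read back as little-endian, the first byte is least significant, giving 0x4DC1612CE962.

0x4DC1612CE962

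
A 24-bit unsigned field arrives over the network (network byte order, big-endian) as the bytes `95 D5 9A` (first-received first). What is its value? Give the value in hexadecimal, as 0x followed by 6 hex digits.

0x95D59A

Big-endian: lowest address holds the most-significant byte.
The bytes are already most-significant first: 0x95D59A.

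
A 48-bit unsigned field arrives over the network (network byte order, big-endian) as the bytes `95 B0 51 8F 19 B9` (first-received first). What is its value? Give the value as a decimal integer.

164584515115449

Big-endian stores the most-significant byte at the lowest address.
The bytes are already most-significant first: 0x95B0518F19B9.
0x95B0518F19B9 = 164584515115449.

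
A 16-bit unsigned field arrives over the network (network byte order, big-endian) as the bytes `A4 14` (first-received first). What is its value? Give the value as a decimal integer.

42004

Big-endian: lowest address holds the most-significant byte.
The bytes are already most-significant first: 0xA414.
0xA414 = 42004.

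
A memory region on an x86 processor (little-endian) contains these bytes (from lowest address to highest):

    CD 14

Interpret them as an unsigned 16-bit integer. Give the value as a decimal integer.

5325

Little-endian: lowest address holds the least-significant byte.
Reassemble most-significant byte first: 14 CD → 0x14CD.
0x14CD = 5325.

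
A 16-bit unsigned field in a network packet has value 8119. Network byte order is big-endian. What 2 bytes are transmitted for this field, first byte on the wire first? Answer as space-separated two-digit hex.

1F B7

8119 in hexadecimal, padded to 16 bits, is 0x1FB7.
Split into bytes (most-significant first): 1F B7.
In big-endian order the high byte comes first in memory.
So the memory order matches the most-significant-first order: 1F B7.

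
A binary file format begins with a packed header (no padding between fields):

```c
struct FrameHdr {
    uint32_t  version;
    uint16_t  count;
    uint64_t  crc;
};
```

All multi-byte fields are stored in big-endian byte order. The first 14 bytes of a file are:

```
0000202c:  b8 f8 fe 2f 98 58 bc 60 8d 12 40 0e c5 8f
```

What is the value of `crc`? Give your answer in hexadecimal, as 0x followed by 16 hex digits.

0xBC608D12400EC58F

`crc` follows `version` (4 B), `count` (2 B), so it starts at offset 4 + 2 = 6 and occupies 8 bytes.
Bytes at offsets 6..13: BC 60 8D 12 40 0E C5 8F.
Big-endian: lowest address holds the most-significant byte.
The bytes are already most-significant first: 0xBC608D12400EC58F.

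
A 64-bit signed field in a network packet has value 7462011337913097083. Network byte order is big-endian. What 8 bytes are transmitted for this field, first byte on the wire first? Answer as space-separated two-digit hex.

67 8E 63 C6 C2 3F 5B 7B

7462011337913097083 in hexadecimal, padded to 64 bits, is 0x678E63C6C23F5B7B.
Split into bytes (most-significant first): 67 8E 63 C6 C2 3F 5B 7B.
Big-endian stores the most-significant byte at the lowest address.
So the memory order matches the most-significant-first order: 67 8E 63 C6 C2 3F 5B 7B.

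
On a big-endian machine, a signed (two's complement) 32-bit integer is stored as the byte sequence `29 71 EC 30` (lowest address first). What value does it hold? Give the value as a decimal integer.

695331888

Big-endian: lowest address holds the most-significant byte.
The bytes are already most-significant first: 0x2971EC30.
0x2971EC30 = 695331888.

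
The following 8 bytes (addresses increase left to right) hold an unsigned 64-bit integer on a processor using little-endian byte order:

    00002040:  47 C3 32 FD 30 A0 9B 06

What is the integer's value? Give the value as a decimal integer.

476150317884556103

In little-endian order the low byte comes first in memory.
Reassemble most-significant byte first: 06 9B A0 30 FD 32 C3 47 → 0x069BA030FD32C347.
0x069BA030FD32C347 = 476150317884556103.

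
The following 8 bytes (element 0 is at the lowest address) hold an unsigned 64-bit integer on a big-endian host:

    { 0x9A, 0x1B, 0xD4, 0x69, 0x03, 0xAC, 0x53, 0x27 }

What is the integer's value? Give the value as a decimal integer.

In big-endian order the high byte comes first in memory.
The bytes are already most-significant first: 0x9A1BD46903AC5327.
0x9A1BD46903AC5327 = 11104702853710369575.

11104702853710369575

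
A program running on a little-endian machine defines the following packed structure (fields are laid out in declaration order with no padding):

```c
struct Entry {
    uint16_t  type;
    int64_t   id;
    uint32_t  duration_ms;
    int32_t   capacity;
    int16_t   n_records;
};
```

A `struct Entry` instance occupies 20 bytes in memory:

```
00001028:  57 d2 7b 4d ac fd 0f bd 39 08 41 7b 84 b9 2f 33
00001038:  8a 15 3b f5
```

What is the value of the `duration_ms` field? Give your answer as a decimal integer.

`duration_ms` follows `type` (2 B), `id` (8 B), so it starts at offset 2 + 8 = 10 and occupies 4 bytes.
Bytes at offsets 10..13: 41 7B 84 B9.
Little-endian: lowest address holds the least-significant byte.
Reassemble most-significant byte first: B9 84 7B 41 → 0xB9847B41.
0xB9847B41 = 3112467265.

3112467265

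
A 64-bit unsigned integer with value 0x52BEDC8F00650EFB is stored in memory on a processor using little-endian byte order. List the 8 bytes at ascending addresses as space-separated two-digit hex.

FB 0E 65 00 8F DC BE 52

Split into bytes (most-significant first): 52 BE DC 8F 00 65 0E FB.
Little-endian: lowest address holds the least-significant byte.
So at ascending addresses the bytes are FB 0E 65 00 8F DC BE 52.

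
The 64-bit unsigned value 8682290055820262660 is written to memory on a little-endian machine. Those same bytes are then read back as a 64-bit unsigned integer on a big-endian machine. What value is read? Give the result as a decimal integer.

8682290055820262660 in 64-bit hexadecimal is 0x787DB0CE1612BD04.
Stored little-endian, the bytes at ascending addresses are 04 BD 12 16 CE B0 7D 78.
Read back as big-endian, the last byte is least significant, giving 0x04BD1216CEB07D78.
0x04BD1216CEB07D78 = 341449035916279160.

341449035916279160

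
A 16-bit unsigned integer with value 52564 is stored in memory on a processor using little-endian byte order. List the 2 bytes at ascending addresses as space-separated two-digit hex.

54 CD

52564 in hexadecimal, padded to 16 bits, is 0xCD54.
Split into bytes (most-significant first): CD 54.
In little-endian order the low byte comes first in memory.
So at ascending addresses the bytes are 54 CD.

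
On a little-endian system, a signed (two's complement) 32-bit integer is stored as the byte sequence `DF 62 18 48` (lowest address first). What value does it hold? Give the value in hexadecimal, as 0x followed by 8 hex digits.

In little-endian order the low byte comes first in memory.
Reassemble most-significant byte first: 48 18 62 DF → 0x481862DF.

0x481862DF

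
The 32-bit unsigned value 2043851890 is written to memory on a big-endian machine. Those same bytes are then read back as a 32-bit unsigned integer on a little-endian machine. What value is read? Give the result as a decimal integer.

1924452985

2043851890 in 32-bit hexadecimal is 0x79D2B472.
Stored big-endian, the bytes at ascending addresses are 79 D2 B4 72.
Read back as little-endian, the first byte is least significant, giving 0x72B4D279.
0x72B4D279 = 1924452985.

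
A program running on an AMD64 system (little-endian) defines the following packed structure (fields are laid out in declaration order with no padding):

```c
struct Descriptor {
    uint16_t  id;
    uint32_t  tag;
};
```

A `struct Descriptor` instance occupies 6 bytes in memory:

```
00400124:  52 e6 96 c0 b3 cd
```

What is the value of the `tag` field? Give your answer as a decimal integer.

`tag` follows `id` (2 bytes), so it starts at byte offset 2 and occupies 4 bytes.
Bytes at offsets 2..5: 96 C0 B3 CD.
Little-endian: lowest address holds the least-significant byte.
Reassemble most-significant byte first: CD B3 C0 96 → 0xCDB3C096.
0xCDB3C096 = 3451109526.

3451109526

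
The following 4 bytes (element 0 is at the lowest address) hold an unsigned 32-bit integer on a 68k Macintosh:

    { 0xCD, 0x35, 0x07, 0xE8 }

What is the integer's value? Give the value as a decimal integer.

3442804712

In big-endian order the high byte comes first in memory.
The bytes are already most-significant first: 0xCD3507E8.
0xCD3507E8 = 3442804712.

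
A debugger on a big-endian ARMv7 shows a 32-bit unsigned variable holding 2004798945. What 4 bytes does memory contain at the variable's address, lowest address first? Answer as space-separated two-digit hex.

77 7E CD E1

2004798945 in hexadecimal, padded to 32 bits, is 0x777ECDE1.
Split into bytes (most-significant first): 77 7E CD E1.
Big-endian: lowest address holds the most-significant byte.
So the memory order matches the most-significant-first order: 77 7E CD E1.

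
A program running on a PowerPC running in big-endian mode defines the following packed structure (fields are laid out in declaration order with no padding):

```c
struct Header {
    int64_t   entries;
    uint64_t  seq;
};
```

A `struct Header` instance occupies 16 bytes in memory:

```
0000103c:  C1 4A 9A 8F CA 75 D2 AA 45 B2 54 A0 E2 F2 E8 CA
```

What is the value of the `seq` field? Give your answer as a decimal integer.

`seq` follows `entries` (8 bytes), so it starts at byte offset 8 and occupies 8 bytes.
Bytes at offsets 8..15: 45 B2 54 A0 E2 F2 E8 CA.
Big-endian stores the most-significant byte at the lowest address.
The bytes are already most-significant first: 0x45B254A0E2F2E8CA.
0x45B254A0E2F2E8CA = 5022169584450595018.

5022169584450595018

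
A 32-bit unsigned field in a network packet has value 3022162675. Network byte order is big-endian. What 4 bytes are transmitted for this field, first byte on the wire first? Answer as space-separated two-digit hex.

3022162675 in hexadecimal, padded to 32 bits, is 0xB4228AF3.
Split into bytes (most-significant first): B4 22 8A F3.
In big-endian order the high byte comes first in memory.
So the memory order matches the most-significant-first order: B4 22 8A F3.

B4 22 8A F3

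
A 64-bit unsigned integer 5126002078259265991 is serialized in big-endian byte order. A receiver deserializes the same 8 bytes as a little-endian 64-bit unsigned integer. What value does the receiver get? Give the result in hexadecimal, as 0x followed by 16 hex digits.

0xC7C18E40BB372347

5126002078259265991 in 64-bit hexadecimal is 0x472337BB408EC1C7.
Stored big-endian, the bytes at ascending addresses are 47 23 37 BB 40 8E C1 C7.
Read back as little-endian, the first byte is least significant, giving 0xC7C18E40BB372347.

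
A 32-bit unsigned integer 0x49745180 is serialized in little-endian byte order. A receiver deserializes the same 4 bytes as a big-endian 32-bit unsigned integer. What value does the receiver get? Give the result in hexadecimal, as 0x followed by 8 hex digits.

Stored little-endian, the bytes at ascending addresses are 80 51 74 49.
Read back as big-endian, the last byte is least significant, giving 0x80517449.

0x80517449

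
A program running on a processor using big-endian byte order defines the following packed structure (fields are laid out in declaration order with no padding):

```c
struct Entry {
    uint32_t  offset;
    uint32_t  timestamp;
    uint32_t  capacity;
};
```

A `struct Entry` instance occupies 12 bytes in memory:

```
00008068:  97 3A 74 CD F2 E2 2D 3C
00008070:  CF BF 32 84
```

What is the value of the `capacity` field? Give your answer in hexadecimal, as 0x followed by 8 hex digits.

`capacity` follows `offset` (4 B), `timestamp` (4 B), so it starts at offset 4 + 4 = 8 and occupies 4 bytes.
Bytes at offsets 8..11: CF BF 32 84.
Big-endian: lowest address holds the most-significant byte.
The bytes are already most-significant first: 0xCFBF3284.

0xCFBF3284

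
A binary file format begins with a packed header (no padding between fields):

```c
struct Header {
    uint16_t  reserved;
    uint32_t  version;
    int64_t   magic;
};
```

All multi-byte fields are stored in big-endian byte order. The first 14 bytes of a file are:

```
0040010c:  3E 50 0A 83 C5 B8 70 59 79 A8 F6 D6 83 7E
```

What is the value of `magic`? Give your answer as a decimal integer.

8095635571777897342

`magic` follows `reserved` (2 B), `version` (4 B), so it starts at offset 2 + 4 = 6 and occupies 8 bytes.
Bytes at offsets 6..13: 70 59 79 A8 F6 D6 83 7E.
In big-endian order the high byte comes first in memory.
The bytes are already most-significant first: 0x705979A8F6D6837E.
0x705979A8F6D6837E = 8095635571777897342.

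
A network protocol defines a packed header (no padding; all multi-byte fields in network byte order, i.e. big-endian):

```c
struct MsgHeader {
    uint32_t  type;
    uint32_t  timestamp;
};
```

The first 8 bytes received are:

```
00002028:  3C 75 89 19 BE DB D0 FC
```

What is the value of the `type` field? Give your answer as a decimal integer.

1014335769

`type` is the first field, at byte offset 0, occupying 4 bytes.
Bytes at offsets 0..3: 3C 75 89 19.
Big-endian stores the most-significant byte at the lowest address.
The bytes are already most-significant first: 0x3C758919.
0x3C758919 = 1014335769.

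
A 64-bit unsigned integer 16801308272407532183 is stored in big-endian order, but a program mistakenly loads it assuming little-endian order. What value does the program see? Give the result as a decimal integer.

10939998081365322473

16801308272407532183 in 64-bit hexadecimal is 0xE92A3CDB4AAED297.
Stored big-endian, the bytes at ascending addresses are E9 2A 3C DB 4A AE D2 97.
Read back as little-endian, the first byte is least significant, giving 0x97D2AE4ADB3C2AE9.
0x97D2AE4ADB3C2AE9 = 10939998081365322473.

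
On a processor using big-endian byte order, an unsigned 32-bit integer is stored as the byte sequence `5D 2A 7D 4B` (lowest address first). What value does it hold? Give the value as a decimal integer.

Big-endian: lowest address holds the most-significant byte.
The bytes are already most-significant first: 0x5D2A7D4B.
0x5D2A7D4B = 1563065675.

1563065675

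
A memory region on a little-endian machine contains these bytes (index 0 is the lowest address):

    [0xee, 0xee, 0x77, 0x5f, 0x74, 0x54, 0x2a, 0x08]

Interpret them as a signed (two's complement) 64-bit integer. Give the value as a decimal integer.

588375560119906030

Little-endian: lowest address holds the least-significant byte.
Reassemble most-significant byte first: 08 2A 54 74 5F 77 EE EE → 0x082A54745F77EEEE.
0x082A54745F77EEEE = 588375560119906030.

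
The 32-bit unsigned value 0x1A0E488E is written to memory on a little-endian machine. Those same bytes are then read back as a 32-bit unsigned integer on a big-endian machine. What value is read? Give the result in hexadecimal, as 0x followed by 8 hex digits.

Stored little-endian, the bytes at ascending addresses are 8E 48 0E 1A.
Read back as big-endian, the last byte is least significant, giving 0x8E480E1A.

0x8E480E1A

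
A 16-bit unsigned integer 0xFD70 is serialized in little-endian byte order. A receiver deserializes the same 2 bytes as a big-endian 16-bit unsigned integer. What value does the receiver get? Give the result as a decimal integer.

Stored little-endian, the bytes at ascending addresses are 70 FD.
Read back as big-endian, the last byte is least significant, giving 0x70FD.
0x70FD = 28925.

28925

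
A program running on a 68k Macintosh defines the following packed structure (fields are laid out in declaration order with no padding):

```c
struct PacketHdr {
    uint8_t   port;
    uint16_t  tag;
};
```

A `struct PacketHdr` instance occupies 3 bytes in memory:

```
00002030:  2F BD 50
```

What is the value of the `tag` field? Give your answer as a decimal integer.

48464

`tag` follows `port` (1 byte), so it starts at byte offset 1 and occupies 2 bytes.
Bytes at offsets 1..2: BD 50.
Big-endian: lowest address holds the most-significant byte.
The bytes are already most-significant first: 0xBD50.
0xBD50 = 48464.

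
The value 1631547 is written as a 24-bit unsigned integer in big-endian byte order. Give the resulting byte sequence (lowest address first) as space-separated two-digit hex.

1631547 in hexadecimal, padded to 24 bits, is 0x18E53B.
Split into bytes (most-significant first): 18 E5 3B.
Big-endian stores the most-significant byte at the lowest address.
So the memory order matches the most-significant-first order: 18 E5 3B.

18 E5 3B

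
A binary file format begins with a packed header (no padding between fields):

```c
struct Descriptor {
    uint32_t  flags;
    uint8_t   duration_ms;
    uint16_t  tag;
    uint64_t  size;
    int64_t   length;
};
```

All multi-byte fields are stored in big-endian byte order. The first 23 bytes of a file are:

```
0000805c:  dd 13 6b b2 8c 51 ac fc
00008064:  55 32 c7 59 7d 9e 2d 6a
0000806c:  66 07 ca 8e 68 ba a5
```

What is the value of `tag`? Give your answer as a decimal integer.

`tag` follows `flags` (4 B), `duration_ms` (1 B), so it starts at offset 4 + 1 = 5 and occupies 2 bytes.
Bytes at offsets 5..6: 51 AC.
Big-endian: lowest address holds the most-significant byte.
The bytes are already most-significant first: 0x51AC.
0x51AC = 20908.

20908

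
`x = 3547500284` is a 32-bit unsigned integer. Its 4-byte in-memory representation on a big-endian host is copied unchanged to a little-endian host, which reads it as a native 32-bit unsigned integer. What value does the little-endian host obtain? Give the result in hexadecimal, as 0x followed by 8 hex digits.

0xFC8E72D3

3547500284 in 32-bit hexadecimal is 0xD3728EFC.
Stored big-endian, the bytes at ascending addresses are D3 72 8E FC.
Read back as little-endian, the first byte is least significant, giving 0xFC8E72D3.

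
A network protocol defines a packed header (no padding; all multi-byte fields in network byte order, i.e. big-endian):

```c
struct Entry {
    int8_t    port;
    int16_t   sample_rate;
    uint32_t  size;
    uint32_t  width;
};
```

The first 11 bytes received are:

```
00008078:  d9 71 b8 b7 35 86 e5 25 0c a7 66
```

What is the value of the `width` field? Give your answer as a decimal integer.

621586278

`width` follows `port` (1 B), `sample_rate` (2 B), `size` (4 B), so it starts at offset 1 + 2 + 4 = 7 and occupies 4 bytes.
Bytes at offsets 7..10: 25 0C A7 66.
In big-endian order the high byte comes first in memory.
The bytes are already most-significant first: 0x250CA766.
0x250CA766 = 621586278.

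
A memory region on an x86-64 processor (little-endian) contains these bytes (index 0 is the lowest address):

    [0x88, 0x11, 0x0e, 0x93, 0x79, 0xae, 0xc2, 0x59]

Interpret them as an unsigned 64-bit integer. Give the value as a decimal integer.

Little-endian: lowest address holds the least-significant byte.
Reassemble most-significant byte first: 59 C2 AE 79 93 0E 11 88 → 0x59C2AE79930E1188.
0x59C2AE79930E1188 = 6467923852038902152.

6467923852038902152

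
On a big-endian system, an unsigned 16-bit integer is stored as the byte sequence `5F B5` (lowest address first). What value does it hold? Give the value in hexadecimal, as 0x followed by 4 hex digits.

Big-endian stores the most-significant byte at the lowest address.
The bytes are already most-significant first: 0x5FB5.

0x5FB5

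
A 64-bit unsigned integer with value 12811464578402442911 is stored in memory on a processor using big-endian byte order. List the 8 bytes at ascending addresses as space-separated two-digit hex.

B1 CB 77 27 F0 2D 5E 9F

12811464578402442911 in hexadecimal, padded to 64 bits, is 0xB1CB7727F02D5E9F.
Split into bytes (most-significant first): B1 CB 77 27 F0 2D 5E 9F.
In big-endian order the high byte comes first in memory.
So the memory order matches the most-significant-first order: B1 CB 77 27 F0 2D 5E 9F.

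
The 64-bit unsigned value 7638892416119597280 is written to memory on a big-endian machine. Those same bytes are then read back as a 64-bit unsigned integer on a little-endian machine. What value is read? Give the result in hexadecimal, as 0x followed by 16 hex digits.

7638892416119597280 in 64-bit hexadecimal is 0x6A02CC2E0C3BE8E0.
Stored big-endian, the bytes at ascending addresses are 6A 02 CC 2E 0C 3B E8 E0.
Read back as little-endian, the first byte is least significant, giving 0xE0E83B0C2ECC026A.

0xE0E83B0C2ECC026A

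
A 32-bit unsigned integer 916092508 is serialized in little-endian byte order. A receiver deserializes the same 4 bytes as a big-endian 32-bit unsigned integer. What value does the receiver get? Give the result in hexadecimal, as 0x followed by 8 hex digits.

916092508 in 32-bit hexadecimal is 0x369A765C.
Stored little-endian, the bytes at ascending addresses are 5C 76 9A 36.
Read back as big-endian, the last byte is least significant, giving 0x5C769A36.

0x5C769A36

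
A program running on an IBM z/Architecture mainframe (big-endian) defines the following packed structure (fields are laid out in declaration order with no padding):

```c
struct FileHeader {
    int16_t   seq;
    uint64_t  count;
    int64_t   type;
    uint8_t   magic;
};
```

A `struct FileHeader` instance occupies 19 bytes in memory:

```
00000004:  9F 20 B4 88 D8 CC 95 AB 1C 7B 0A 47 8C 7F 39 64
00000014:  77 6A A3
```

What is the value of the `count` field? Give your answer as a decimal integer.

`count` follows `seq` (2 bytes), so it starts at byte offset 2 and occupies 8 bytes.
Bytes at offsets 2..9: B4 88 D8 CC 95 AB 1C 7B.
Big-endian stores the most-significant byte at the lowest address.
The bytes are already most-significant first: 0xB488D8CC95AB1C7B.
0xB488D8CC95AB1C7B = 13008885896855624827.

13008885896855624827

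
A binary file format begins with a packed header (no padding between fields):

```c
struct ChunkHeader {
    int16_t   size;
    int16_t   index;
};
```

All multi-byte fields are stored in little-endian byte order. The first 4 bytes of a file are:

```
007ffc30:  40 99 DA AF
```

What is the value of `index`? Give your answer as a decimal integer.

`index` follows `size` (2 bytes), so it starts at byte offset 2 and occupies 2 bytes.
Bytes at offsets 2..3: DA AF.
Little-endian: lowest address holds the least-significant byte.
Reassemble most-significant byte first: AF DA → 0xAFDA.
Top bit is set, so as a signed 16-bit value this is 0xAFDA − 2^16 = -20518.

-20518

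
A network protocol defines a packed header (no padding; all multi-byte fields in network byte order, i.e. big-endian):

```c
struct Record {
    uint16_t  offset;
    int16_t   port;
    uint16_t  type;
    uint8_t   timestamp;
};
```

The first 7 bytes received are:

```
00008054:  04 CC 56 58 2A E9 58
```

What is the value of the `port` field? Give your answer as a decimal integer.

`port` follows `offset` (2 bytes), so it starts at byte offset 2 and occupies 2 bytes.
Bytes at offsets 2..3: 56 58.
In big-endian order the high byte comes first in memory.
The bytes are already most-significant first: 0x5658.
0x5658 = 22104.

22104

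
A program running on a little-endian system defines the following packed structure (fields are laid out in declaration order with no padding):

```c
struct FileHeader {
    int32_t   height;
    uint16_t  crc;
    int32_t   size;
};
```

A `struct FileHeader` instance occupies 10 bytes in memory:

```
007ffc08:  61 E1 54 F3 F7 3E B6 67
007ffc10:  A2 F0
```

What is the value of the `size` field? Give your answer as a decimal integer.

-257792074

`size` follows `height` (4 B), `crc` (2 B), so it starts at offset 4 + 2 = 6 and occupies 4 bytes.
Bytes at offsets 6..9: B6 67 A2 F0.
Little-endian: lowest address holds the least-significant byte.
Reassemble most-significant byte first: F0 A2 67 B6 → 0xF0A267B6.
Top bit is set, so as a signed 32-bit value this is 0xF0A267B6 − 2^32 = -257792074.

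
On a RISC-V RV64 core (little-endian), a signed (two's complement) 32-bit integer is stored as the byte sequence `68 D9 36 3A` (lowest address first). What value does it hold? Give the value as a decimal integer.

Little-endian: lowest address holds the least-significant byte.
Reassemble most-significant byte first: 3A 36 D9 68 → 0x3A36D968.
0x3A36D968 = 976673128.

976673128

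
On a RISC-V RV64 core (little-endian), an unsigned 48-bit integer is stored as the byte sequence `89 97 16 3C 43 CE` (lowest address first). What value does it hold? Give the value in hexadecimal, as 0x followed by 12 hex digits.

In little-endian order the low byte comes first in memory.
Reassemble most-significant byte first: CE 43 3C 16 97 89 → 0xCE433C169789.

0xCE433C169789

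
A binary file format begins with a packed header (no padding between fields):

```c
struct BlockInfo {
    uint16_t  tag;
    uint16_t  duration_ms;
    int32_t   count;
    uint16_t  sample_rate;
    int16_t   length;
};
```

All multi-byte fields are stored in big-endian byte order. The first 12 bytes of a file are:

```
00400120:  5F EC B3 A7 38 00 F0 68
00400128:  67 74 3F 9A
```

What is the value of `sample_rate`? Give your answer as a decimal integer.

`sample_rate` follows `tag` (2 B), `duration_ms` (2 B), `count` (4 B), so it starts at offset 2 + 2 + 4 = 8 and occupies 2 bytes.
Bytes at offsets 8..9: 67 74.
Big-endian stores the most-significant byte at the lowest address.
The bytes are already most-significant first: 0x6774.
0x6774 = 26484.

26484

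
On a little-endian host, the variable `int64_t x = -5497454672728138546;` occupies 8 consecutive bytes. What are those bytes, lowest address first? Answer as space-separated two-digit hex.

Two's complement of -5497454672728138546 in 64 bits: 5497454672728138546 = 0x4C4AE1E5E8C5A332; invert → 0xB3B51E1A173A5CCD; add 1 → 0xB3B51E1A173A5CCE.
Split into bytes (most-significant first): B3 B5 1E 1A 17 3A 5C CE.
In little-endian order the low byte comes first in memory.
So at ascending addresses the bytes are CE 5C 3A 17 1A 1E B5 B3.

CE 5C 3A 17 1A 1E B5 B3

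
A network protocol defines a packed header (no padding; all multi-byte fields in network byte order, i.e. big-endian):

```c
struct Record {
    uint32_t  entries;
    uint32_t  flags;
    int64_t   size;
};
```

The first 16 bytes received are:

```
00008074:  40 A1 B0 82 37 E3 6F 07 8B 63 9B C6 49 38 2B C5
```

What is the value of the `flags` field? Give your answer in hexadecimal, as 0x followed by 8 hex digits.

0x37E36F07

`flags` follows `entries` (4 bytes), so it starts at byte offset 4 and occupies 4 bytes.
Bytes at offsets 4..7: 37 E3 6F 07.
In big-endian order the high byte comes first in memory.
The bytes are already most-significant first: 0x37E36F07.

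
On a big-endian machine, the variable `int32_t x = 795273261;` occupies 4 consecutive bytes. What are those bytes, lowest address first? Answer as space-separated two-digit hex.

795273261 in hexadecimal, padded to 32 bits, is 0x2F66E82D.
Split into bytes (most-significant first): 2F 66 E8 2D.
Big-endian: lowest address holds the most-significant byte.
So the memory order matches the most-significant-first order: 2F 66 E8 2D.

2F 66 E8 2D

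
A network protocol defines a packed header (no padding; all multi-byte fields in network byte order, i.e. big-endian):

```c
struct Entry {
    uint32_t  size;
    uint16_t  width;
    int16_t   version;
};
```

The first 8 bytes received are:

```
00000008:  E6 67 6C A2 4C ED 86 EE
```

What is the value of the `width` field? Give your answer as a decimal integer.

`width` follows `size` (4 bytes), so it starts at byte offset 4 and occupies 2 bytes.
Bytes at offsets 4..5: 4C ED.
Big-endian stores the most-significant byte at the lowest address.
The bytes are already most-significant first: 0x4CED.
0x4CED = 19693.

19693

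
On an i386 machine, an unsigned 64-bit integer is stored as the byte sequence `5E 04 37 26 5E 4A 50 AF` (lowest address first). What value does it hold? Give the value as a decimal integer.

12632678723002762334

In little-endian order the low byte comes first in memory.
Reassemble most-significant byte first: AF 50 4A 5E 26 37 04 5E → 0xAF504A5E2637045E.
0xAF504A5E2637045E = 12632678723002762334.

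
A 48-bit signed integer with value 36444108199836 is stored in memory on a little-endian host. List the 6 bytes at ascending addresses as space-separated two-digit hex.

9C 97 1F 4E 25 21

36444108199836 in hexadecimal, padded to 48 bits, is 0x21254E1F979C.
Split into bytes (most-significant first): 21 25 4E 1F 97 9C.
Little-endian: lowest address holds the least-significant byte.
So at ascending addresses the bytes are 9C 97 1F 4E 25 21.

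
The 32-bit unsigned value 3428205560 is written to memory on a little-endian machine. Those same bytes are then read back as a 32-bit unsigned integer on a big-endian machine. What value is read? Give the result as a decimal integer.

4165162700

3428205560 in 32-bit hexadecimal is 0xCC5643F8.
Stored little-endian, the bytes at ascending addresses are F8 43 56 CC.
Read back as big-endian, the last byte is least significant, giving 0xF84356CC.
0xF84356CC = 4165162700.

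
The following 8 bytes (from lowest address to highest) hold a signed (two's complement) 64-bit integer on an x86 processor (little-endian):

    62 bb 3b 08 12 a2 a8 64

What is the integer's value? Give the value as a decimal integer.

Little-endian: lowest address holds the least-significant byte.
Reassemble most-significant byte first: 64 A8 A2 12 08 3B BB 62 → 0x64A8A212083BBB62.
0x64A8A212083BBB62 = 7253225398211427170.

7253225398211427170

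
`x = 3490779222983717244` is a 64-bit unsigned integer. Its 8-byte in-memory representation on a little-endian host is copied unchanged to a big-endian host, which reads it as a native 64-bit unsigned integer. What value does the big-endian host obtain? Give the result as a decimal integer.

8949006876893081904

3490779222983717244 in 64-bit hexadecimal is 0x3071BD355742317C.
Stored little-endian, the bytes at ascending addresses are 7C 31 42 57 35 BD 71 30.
Read back as big-endian, the last byte is least significant, giving 0x7C31425735BD7130.
0x7C31425735BD7130 = 8949006876893081904.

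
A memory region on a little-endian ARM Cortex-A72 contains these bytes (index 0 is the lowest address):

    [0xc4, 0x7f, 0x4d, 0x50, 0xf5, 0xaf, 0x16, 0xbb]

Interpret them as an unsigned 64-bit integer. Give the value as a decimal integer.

Little-endian stores the least-significant byte at the lowest address.
Reassemble most-significant byte first: BB 16 AF F5 50 4D 7F C4 → 0xBB16AFF5504D7FC4.
0xBB16AFF5504D7FC4 = 13481156002729263044.

13481156002729263044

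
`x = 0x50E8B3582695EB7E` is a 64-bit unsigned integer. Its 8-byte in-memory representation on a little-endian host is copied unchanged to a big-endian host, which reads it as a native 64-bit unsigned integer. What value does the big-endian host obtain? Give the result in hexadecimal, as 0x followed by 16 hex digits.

0x7EEB952658B3E850

Stored little-endian, the bytes at ascending addresses are 7E EB 95 26 58 B3 E8 50.
Read back as big-endian, the last byte is least significant, giving 0x7EEB952658B3E850.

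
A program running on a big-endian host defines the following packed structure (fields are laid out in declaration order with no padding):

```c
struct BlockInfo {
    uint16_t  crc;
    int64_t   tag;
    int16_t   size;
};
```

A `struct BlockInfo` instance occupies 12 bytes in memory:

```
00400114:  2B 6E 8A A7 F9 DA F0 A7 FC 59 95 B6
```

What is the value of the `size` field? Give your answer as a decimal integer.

-27210

`size` follows `crc` (2 B), `tag` (8 B), so it starts at offset 2 + 8 = 10 and occupies 2 bytes.
Bytes at offsets 10..11: 95 B6.
Big-endian stores the most-significant byte at the lowest address.
The bytes are already most-significant first: 0x95B6.
Top bit is set, so as a signed 16-bit value this is 0x95B6 − 2^16 = -27210.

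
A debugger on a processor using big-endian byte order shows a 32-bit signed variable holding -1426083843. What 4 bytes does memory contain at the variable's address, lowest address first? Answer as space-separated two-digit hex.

Two's complement of -1426083843 in 32 bits: 1426083843 = 0x55005003; invert → 0xAAFFAFFC; add 1 → 0xAAFFAFFD.
Split into bytes (most-significant first): AA FF AF FD.
Big-endian stores the most-significant byte at the lowest address.
So the memory order matches the most-significant-first order: AA FF AF FD.

AA FF AF FD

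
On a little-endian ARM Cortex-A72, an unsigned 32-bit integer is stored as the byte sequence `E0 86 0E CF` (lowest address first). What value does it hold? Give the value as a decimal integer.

In little-endian order the low byte comes first in memory.
Reassemble most-significant byte first: CF 0E 86 E0 → 0xCF0E86E0.
0xCF0E86E0 = 3473835744.

3473835744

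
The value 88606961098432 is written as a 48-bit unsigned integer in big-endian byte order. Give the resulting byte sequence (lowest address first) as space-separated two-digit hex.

88606961098432 in hexadecimal, padded to 48 bits, is 0x50966A70DEC0.
Split into bytes (most-significant first): 50 96 6A 70 DE C0.
In big-endian order the high byte comes first in memory.
So the memory order matches the most-significant-first order: 50 96 6A 70 DE C0.

50 96 6A 70 DE C0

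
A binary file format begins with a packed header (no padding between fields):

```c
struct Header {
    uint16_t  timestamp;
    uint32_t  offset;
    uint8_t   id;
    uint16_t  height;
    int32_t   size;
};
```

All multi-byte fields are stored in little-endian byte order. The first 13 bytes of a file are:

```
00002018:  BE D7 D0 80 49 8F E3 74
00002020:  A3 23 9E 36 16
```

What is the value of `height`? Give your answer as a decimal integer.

`height` follows `timestamp` (2 B), `offset` (4 B), `id` (1 B), so it starts at offset 2 + 4 + 1 = 7 and occupies 2 bytes.
Bytes at offsets 7..8: 74 A3.
Little-endian stores the least-significant byte at the lowest address.
Reassemble most-significant byte first: A3 74 → 0xA374.
0xA374 = 41844.

41844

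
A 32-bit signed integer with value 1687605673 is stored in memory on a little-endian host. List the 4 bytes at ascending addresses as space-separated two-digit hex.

1687605673 in hexadecimal, padded to 32 bits, is 0x6496D1A9.
Split into bytes (most-significant first): 64 96 D1 A9.
Little-endian stores the least-significant byte at the lowest address.
So at ascending addresses the bytes are A9 D1 96 64.

A9 D1 96 64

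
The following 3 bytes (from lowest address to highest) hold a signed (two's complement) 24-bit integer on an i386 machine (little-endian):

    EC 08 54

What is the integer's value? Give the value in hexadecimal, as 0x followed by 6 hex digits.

In little-endian order the low byte comes first in memory.
Reassemble most-significant byte first: 54 08 EC → 0x5408EC.

0x5408EC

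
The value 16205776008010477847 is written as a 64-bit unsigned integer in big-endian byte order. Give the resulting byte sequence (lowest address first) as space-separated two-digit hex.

E0 E6 7B 6A DB 03 31 17

16205776008010477847 in hexadecimal, padded to 64 bits, is 0xE0E67B6ADB033117.
Split into bytes (most-significant first): E0 E6 7B 6A DB 03 31 17.
Big-endian stores the most-significant byte at the lowest address.
So the memory order matches the most-significant-first order: E0 E6 7B 6A DB 03 31 17.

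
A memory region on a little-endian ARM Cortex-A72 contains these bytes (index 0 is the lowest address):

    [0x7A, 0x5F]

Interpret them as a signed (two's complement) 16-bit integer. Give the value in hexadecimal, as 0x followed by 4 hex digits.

Little-endian: lowest address holds the least-significant byte.
Reassemble most-significant byte first: 5F 7A → 0x5F7A.

0x5F7A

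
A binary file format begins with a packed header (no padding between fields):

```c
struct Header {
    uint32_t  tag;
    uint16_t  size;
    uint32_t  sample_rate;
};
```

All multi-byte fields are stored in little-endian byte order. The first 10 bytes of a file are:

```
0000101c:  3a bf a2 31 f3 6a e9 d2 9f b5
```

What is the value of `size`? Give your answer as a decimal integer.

`size` follows `tag` (4 bytes), so it starts at byte offset 4 and occupies 2 bytes.
Bytes at offsets 4..5: F3 6A.
Little-endian: lowest address holds the least-significant byte.
Reassemble most-significant byte first: 6A F3 → 0x6AF3.
0x6AF3 = 27379.

27379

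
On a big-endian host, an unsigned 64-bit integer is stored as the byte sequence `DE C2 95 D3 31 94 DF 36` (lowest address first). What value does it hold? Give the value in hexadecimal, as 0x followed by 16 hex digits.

0xDEC295D33194DF36

Big-endian: lowest address holds the most-significant byte.
The bytes are already most-significant first: 0xDEC295D33194DF36.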